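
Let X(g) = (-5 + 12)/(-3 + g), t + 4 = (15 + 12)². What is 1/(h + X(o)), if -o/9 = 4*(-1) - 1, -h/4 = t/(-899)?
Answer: 186/631 ≈ 0.29477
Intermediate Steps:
t = 725 (t = -4 + (15 + 12)² = -4 + 27² = -4 + 729 = 725)
h = 100/31 (h = -2900/(-899) = -2900*(-1)/899 = -4*(-25/31) = 100/31 ≈ 3.2258)
o = 45 (o = -9*(4*(-1) - 1) = -9*(-4 - 1) = -9*(-5) = 45)
X(g) = 7/(-3 + g)
1/(h + X(o)) = 1/(100/31 + 7/(-3 + 45)) = 1/(100/31 + 7/42) = 1/(100/31 + 7*(1/42)) = 1/(100/31 + ⅙) = 1/(631/186) = 186/631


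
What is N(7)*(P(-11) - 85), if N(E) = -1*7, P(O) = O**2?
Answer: -252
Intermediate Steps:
N(E) = -7
N(7)*(P(-11) - 85) = -7*((-11)**2 - 85) = -7*(121 - 85) = -7*36 = -252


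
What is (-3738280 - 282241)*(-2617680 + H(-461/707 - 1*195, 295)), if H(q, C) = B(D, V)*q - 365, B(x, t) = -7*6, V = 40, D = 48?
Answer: 1059779539518869/101 ≈ 1.0493e+13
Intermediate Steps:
B(x, t) = -42
H(q, C) = -365 - 42*q (H(q, C) = -42*q - 365 = -365 - 42*q)
(-3738280 - 282241)*(-2617680 + H(-461/707 - 1*195, 295)) = (-3738280 - 282241)*(-2617680 + (-365 - 42*(-461/707 - 1*195))) = -4020521*(-2617680 + (-365 - 42*(-461*1/707 - 195))) = -4020521*(-2617680 + (-365 - 42*(-461/707 - 195))) = -4020521*(-2617680 + (-365 - 42*(-138326/707))) = -4020521*(-2617680 + (-365 + 829956/101)) = -4020521*(-2617680 + 793091/101) = -4020521*(-263592589/101) = 1059779539518869/101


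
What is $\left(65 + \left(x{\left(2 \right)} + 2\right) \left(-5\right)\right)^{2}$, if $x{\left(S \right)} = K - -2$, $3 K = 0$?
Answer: $2025$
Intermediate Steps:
$K = 0$ ($K = \frac{1}{3} \cdot 0 = 0$)
$x{\left(S \right)} = 2$ ($x{\left(S \right)} = 0 - -2 = 0 + 2 = 2$)
$\left(65 + \left(x{\left(2 \right)} + 2\right) \left(-5\right)\right)^{2} = \left(65 + \left(2 + 2\right) \left(-5\right)\right)^{2} = \left(65 + 4 \left(-5\right)\right)^{2} = \left(65 - 20\right)^{2} = 45^{2} = 2025$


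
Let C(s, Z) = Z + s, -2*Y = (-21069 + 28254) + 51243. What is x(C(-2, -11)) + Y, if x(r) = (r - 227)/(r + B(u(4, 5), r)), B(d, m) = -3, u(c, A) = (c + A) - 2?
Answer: -29199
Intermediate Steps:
u(c, A) = -2 + A + c (u(c, A) = (A + c) - 2 = -2 + A + c)
Y = -29214 (Y = -((-21069 + 28254) + 51243)/2 = -(7185 + 51243)/2 = -½*58428 = -29214)
x(r) = (-227 + r)/(-3 + r) (x(r) = (r - 227)/(r - 3) = (-227 + r)/(-3 + r))
x(C(-2, -11)) + Y = (-227 + (-11 - 2))/(-3 + (-11 - 2)) - 29214 = (-227 - 13)/(-3 - 13) - 29214 = -240/(-16) - 29214 = -1/16*(-240) - 29214 = 15 - 29214 = -29199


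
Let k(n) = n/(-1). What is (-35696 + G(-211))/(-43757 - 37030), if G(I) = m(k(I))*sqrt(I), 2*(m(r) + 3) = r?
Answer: 35696/80787 - 205*I*sqrt(211)/161574 ≈ 0.44185 - 0.01843*I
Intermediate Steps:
k(n) = -n (k(n) = n*(-1) = -n)
m(r) = -3 + r/2
G(I) = sqrt(I)*(-3 - I/2) (G(I) = (-3 + (-I)/2)*sqrt(I) = (-3 - I/2)*sqrt(I) = sqrt(I)*(-3 - I/2))
(-35696 + G(-211))/(-43757 - 37030) = (-35696 + sqrt(-211)*(-6 - 1*(-211))/2)/(-43757 - 37030) = (-35696 + (I*sqrt(211))*(-6 + 211)/2)/(-80787) = (-35696 + (1/2)*(I*sqrt(211))*205)*(-1/80787) = (-35696 + 205*I*sqrt(211)/2)*(-1/80787) = 35696/80787 - 205*I*sqrt(211)/161574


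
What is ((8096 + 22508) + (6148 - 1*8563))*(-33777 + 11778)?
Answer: -620129811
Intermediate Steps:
((8096 + 22508) + (6148 - 1*8563))*(-33777 + 11778) = (30604 + (6148 - 8563))*(-21999) = (30604 - 2415)*(-21999) = 28189*(-21999) = -620129811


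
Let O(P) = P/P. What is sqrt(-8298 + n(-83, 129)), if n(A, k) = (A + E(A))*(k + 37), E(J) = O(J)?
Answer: I*sqrt(21910) ≈ 148.02*I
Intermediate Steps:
O(P) = 1
E(J) = 1
n(A, k) = (1 + A)*(37 + k) (n(A, k) = (A + 1)*(k + 37) = (1 + A)*(37 + k))
sqrt(-8298 + n(-83, 129)) = sqrt(-8298 + (37 + 129 + 37*(-83) - 83*129)) = sqrt(-8298 + (37 + 129 - 3071 - 10707)) = sqrt(-8298 - 13612) = sqrt(-21910) = I*sqrt(21910)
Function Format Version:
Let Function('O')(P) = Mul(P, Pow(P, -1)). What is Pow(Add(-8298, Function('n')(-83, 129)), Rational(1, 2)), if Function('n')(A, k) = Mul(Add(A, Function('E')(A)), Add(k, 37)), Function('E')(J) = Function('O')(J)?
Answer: Mul(I, Pow(21910, Rational(1, 2))) ≈ Mul(148.02, I)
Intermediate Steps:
Function('O')(P) = 1
Function('E')(J) = 1
Function('n')(A, k) = Mul(Add(1, A), Add(37, k)) (Function('n')(A, k) = Mul(Add(A, 1), Add(k, 37)) = Mul(Add(1, A), Add(37, k)))
Pow(Add(-8298, Function('n')(-83, 129)), Rational(1, 2)) = Pow(Add(-8298, Add(37, 129, Mul(37, -83), Mul(-83, 129))), Rational(1, 2)) = Pow(Add(-8298, Add(37, 129, -3071, -10707)), Rational(1, 2)) = Pow(Add(-8298, -13612), Rational(1, 2)) = Pow(-21910, Rational(1, 2)) = Mul(I, Pow(21910, Rational(1, 2)))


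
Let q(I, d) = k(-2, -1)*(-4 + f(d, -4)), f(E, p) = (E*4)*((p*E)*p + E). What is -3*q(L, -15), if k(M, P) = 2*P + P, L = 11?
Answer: 137664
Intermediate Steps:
k(M, P) = 3*P
f(E, p) = 4*E*(E + E*p**2) (f(E, p) = (4*E)*((E*p)*p + E) = (4*E)*(E*p**2 + E) = (4*E)*(E + E*p**2) = 4*E*(E + E*p**2))
q(I, d) = 12 - 204*d**2 (q(I, d) = (3*(-1))*(-4 + 4*d**2*(1 + (-4)**2)) = -3*(-4 + 4*d**2*(1 + 16)) = -3*(-4 + 4*d**2*17) = -3*(-4 + 68*d**2) = 12 - 204*d**2)
-3*q(L, -15) = -3*(12 - 204*(-15)**2) = -3*(12 - 204*225) = -3*(12 - 45900) = -3*(-45888) = 137664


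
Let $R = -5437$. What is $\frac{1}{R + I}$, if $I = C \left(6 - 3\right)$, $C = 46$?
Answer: $- \frac{1}{5299} \approx -0.00018871$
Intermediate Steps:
$I = 138$ ($I = 46 \left(6 - 3\right) = 46 \cdot 3 = 138$)
$\frac{1}{R + I} = \frac{1}{-5437 + 138} = \frac{1}{-5299} = - \frac{1}{5299}$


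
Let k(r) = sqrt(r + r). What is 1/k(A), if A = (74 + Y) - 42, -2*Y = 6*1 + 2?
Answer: sqrt(14)/28 ≈ 0.13363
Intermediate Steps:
Y = -4 (Y = -(6*1 + 2)/2 = -(6 + 2)/2 = -1/2*8 = -4)
A = 28 (A = (74 - 4) - 42 = 70 - 42 = 28)
k(r) = sqrt(2)*sqrt(r) (k(r) = sqrt(2*r) = sqrt(2)*sqrt(r))
1/k(A) = 1/(sqrt(2)*sqrt(28)) = 1/(sqrt(2)*(2*sqrt(7))) = 1/(2*sqrt(14)) = sqrt(14)/28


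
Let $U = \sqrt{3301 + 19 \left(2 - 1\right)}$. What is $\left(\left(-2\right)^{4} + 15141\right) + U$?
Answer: $15157 + 2 \sqrt{830} \approx 15215.0$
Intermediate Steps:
$U = 2 \sqrt{830}$ ($U = \sqrt{3301 + 19 \cdot 1} = \sqrt{3301 + 19} = \sqrt{3320} = 2 \sqrt{830} \approx 57.619$)
$\left(\left(-2\right)^{4} + 15141\right) + U = \left(\left(-2\right)^{4} + 15141\right) + 2 \sqrt{830} = \left(16 + 15141\right) + 2 \sqrt{830} = 15157 + 2 \sqrt{830}$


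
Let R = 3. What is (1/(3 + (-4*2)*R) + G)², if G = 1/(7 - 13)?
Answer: 9/196 ≈ 0.045918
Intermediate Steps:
G = -⅙ (G = 1/(-6) = -⅙ ≈ -0.16667)
(1/(3 + (-4*2)*R) + G)² = (1/(3 - 4*2*3) - ⅙)² = (1/(3 - 8*3) - ⅙)² = (1/(3 - 24) - ⅙)² = (1/(-21) - ⅙)² = (-1/21 - ⅙)² = (-3/14)² = 9/196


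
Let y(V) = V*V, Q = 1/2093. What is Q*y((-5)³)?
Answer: 15625/2093 ≈ 7.4654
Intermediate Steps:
Q = 1/2093 ≈ 0.00047778
y(V) = V²
Q*y((-5)³) = ((-5)³)²/2093 = (1/2093)*(-125)² = (1/2093)*15625 = 15625/2093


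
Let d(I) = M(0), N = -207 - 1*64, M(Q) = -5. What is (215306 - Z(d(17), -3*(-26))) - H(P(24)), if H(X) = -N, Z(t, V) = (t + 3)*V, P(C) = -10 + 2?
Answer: 215191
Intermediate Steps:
N = -271 (N = -207 - 64 = -271)
d(I) = -5
P(C) = -8
Z(t, V) = V*(3 + t) (Z(t, V) = (3 + t)*V = V*(3 + t))
H(X) = 271 (H(X) = -1*(-271) = 271)
(215306 - Z(d(17), -3*(-26))) - H(P(24)) = (215306 - (-3*(-26))*(3 - 5)) - 1*271 = (215306 - 78*(-2)) - 271 = (215306 - 1*(-156)) - 271 = (215306 + 156) - 271 = 215462 - 271 = 215191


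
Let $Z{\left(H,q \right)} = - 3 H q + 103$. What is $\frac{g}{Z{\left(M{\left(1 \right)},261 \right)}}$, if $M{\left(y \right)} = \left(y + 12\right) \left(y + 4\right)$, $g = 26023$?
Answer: $- \frac{26023}{50792} \approx -0.51234$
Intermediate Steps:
$M{\left(y \right)} = \left(4 + y\right) \left(12 + y\right)$ ($M{\left(y \right)} = \left(12 + y\right) \left(4 + y\right) = \left(4 + y\right) \left(12 + y\right)$)
$Z{\left(H,q \right)} = 103 - 3 H q$ ($Z{\left(H,q \right)} = - 3 H q + 103 = 103 - 3 H q$)
$\frac{g}{Z{\left(M{\left(1 \right)},261 \right)}} = \frac{26023}{103 - 3 \left(48 + 1^{2} + 16 \cdot 1\right) 261} = \frac{26023}{103 - 3 \left(48 + 1 + 16\right) 261} = \frac{26023}{103 - 195 \cdot 261} = \frac{26023}{103 - 50895} = \frac{26023}{-50792} = 26023 \left(- \frac{1}{50792}\right) = - \frac{26023}{50792}$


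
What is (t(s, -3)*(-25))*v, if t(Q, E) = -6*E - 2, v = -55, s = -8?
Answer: 22000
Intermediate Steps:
t(Q, E) = -2 - 6*E
(t(s, -3)*(-25))*v = ((-2 - 6*(-3))*(-25))*(-55) = ((-2 + 18)*(-25))*(-55) = (16*(-25))*(-55) = -400*(-55) = 22000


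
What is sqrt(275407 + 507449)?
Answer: 6*sqrt(21746) ≈ 884.79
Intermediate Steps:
sqrt(275407 + 507449) = sqrt(782856) = 6*sqrt(21746)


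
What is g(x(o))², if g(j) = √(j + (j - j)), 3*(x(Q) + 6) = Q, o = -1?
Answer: -19/3 ≈ -6.3333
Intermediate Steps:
x(Q) = -6 + Q/3
g(j) = √j (g(j) = √(j + 0) = √j)
g(x(o))² = (√(-6 + (⅓)*(-1)))² = (√(-6 - ⅓))² = (√(-19/3))² = (I*√57/3)² = -19/3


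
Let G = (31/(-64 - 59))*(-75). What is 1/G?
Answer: 41/775 ≈ 0.052903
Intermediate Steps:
G = 775/41 (G = (31/(-123))*(-75) = -1/123*31*(-75) = -31/123*(-75) = 775/41 ≈ 18.902)
1/G = 1/(775/41) = 41/775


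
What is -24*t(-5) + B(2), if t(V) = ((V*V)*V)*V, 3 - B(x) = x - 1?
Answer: -14998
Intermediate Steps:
B(x) = 4 - x (B(x) = 3 - (x - 1) = 3 - (-1 + x) = 3 + (1 - x) = 4 - x)
t(V) = V⁴ (t(V) = (V²*V)*V = V³*V = V⁴)
-24*t(-5) + B(2) = -24*(-5)⁴ + (4 - 1*2) = -24*625 + (4 - 2) = -15000 + 2 = -14998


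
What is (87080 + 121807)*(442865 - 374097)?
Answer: 14364741216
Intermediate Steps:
(87080 + 121807)*(442865 - 374097) = 208887*68768 = 14364741216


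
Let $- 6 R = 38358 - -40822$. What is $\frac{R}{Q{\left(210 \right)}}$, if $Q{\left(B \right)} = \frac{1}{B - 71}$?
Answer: $- \frac{5503010}{3} \approx -1.8343 \cdot 10^{6}$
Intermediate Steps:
$R = - \frac{39590}{3}$ ($R = - \frac{38358 - -40822}{6} = - \frac{38358 + 40822}{6} = \left(- \frac{1}{6}\right) 79180 = - \frac{39590}{3} \approx -13197.0$)
$Q{\left(B \right)} = \frac{1}{-71 + B}$
$\frac{R}{Q{\left(210 \right)}} = - \frac{39590}{3 \frac{1}{-71 + 210}} = - \frac{39590}{3 \cdot \frac{1}{139}} = - \frac{39590 \frac{1}{\frac{1}{139}}}{3} = \left(- \frac{39590}{3}\right) 139 = - \frac{5503010}{3}$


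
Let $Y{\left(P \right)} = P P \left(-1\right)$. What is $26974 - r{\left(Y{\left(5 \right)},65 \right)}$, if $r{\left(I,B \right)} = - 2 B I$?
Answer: $23724$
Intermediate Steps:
$Y{\left(P \right)} = - P^{2}$ ($Y{\left(P \right)} = P^{2} \left(-1\right) = - P^{2}$)
$r{\left(I,B \right)} = - 2 B I$
$26974 - r{\left(Y{\left(5 \right)},65 \right)} = 26974 - \left(-2\right) 65 \left(- 5^{2}\right) = 26974 - \left(-2\right) 65 \left(\left(-1\right) 25\right) = 26974 - \left(-2\right) 65 \left(-25\right) = 26974 - 3250 = 23724$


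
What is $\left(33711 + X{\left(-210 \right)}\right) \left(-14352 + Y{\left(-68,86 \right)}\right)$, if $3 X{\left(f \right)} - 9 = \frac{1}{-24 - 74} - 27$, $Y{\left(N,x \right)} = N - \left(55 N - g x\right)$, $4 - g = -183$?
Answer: $\frac{26764935569}{147} \approx 1.8207 \cdot 10^{8}$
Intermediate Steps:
$g = 187$ ($g = 4 - -183 = 4 + 183 = 187$)
$Y{\left(N,x \right)} = - 54 N + 187 x$ ($Y{\left(N,x \right)} = N - \left(- 187 x + 55 N\right) = - 54 N + 187 x$)
$X{\left(f \right)} = - \frac{1765}{294}$ ($X{\left(f \right)} = 3 + \frac{\frac{1}{-24 - 74} - 27}{3} = 3 + \frac{\frac{1}{-98} - 27}{3} = 3 + \frac{- \frac{1}{98} - 27}{3} = 3 + \frac{1}{3} \left(- \frac{2647}{98}\right) = 3 - \frac{2647}{294} = - \frac{1765}{294}$)
$\left(33711 + X{\left(-210 \right)}\right) \left(-14352 + Y{\left(-68,86 \right)}\right) = \left(33711 - \frac{1765}{294}\right) \left(-14352 + \left(\left(-54\right) \left(-68\right) + 187 \cdot 86\right)\right) = \frac{9909269 \left(-14352 + \left(3672 + 16082\right)\right)}{294} = \frac{9909269 \left(-14352 + 19754\right)}{294} = \frac{9909269}{294} \cdot 5402 = \frac{26764935569}{147}$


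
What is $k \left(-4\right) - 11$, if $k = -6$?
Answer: $13$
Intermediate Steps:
$k \left(-4\right) - 11 = \left(-6\right) \left(-4\right) - 11 = 24 - 11 = 13$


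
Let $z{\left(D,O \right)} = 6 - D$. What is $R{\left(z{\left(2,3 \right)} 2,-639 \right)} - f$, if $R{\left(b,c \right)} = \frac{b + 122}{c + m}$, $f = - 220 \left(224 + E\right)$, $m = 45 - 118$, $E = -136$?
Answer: $\frac{6892095}{356} \approx 19360.0$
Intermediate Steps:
$m = -73$ ($m = 45 - 118 = -73$)
$f = -19360$ ($f = - 220 \left(224 - 136\right) = \left(-220\right) 88 = -19360$)
$R{\left(b,c \right)} = \frac{122 + b}{-73 + c}$ ($R{\left(b,c \right)} = \frac{b + 122}{c - 73} = \frac{122 + b}{-73 + c}$)
$R{\left(z{\left(2,3 \right)} 2,-639 \right)} - f = \frac{122 + \left(6 - 2\right) 2}{-73 - 639} - -19360 = \frac{122 + \left(6 - 2\right) 2}{-712} + 19360 = - \frac{122 + 4 \cdot 2}{712} + 19360 = - \frac{122 + 8}{712} + 19360 = \left(- \frac{1}{712}\right) 130 + 19360 = - \frac{65}{356} + 19360 = \frac{6892095}{356}$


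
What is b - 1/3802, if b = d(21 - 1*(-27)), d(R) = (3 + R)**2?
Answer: 9889001/3802 ≈ 2601.0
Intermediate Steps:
b = 2601 (b = (3 + (21 - 1*(-27)))**2 = (3 + (21 + 27))**2 = (3 + 48)**2 = 51**2 = 2601)
b - 1/3802 = 2601 - 1/3802 = 9889001/3802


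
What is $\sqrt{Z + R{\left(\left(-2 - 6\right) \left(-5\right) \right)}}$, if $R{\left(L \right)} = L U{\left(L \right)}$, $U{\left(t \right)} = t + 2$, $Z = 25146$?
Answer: $\sqrt{26826} \approx 163.79$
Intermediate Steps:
$U{\left(t \right)} = 2 + t$
$R{\left(L \right)} = L \left(2 + L\right)$
$\sqrt{Z + R{\left(\left(-2 - 6\right) \left(-5\right) \right)}} = \sqrt{25146 + \left(-2 - 6\right) \left(-5\right) \left(2 + \left(-2 - 6\right) \left(-5\right)\right)} = \sqrt{25146 + \left(-8\right) \left(-5\right) \left(2 - -40\right)} = \sqrt{25146 + 40 \left(2 + 40\right)} = \sqrt{25146 + 40 \cdot 42} = \sqrt{25146 + 1680} = \sqrt{26826}$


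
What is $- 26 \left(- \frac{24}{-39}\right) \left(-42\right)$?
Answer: $672$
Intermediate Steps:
$- 26 \left(- \frac{24}{-39}\right) \left(-42\right) = - 26 \left(\left(-24\right) \left(- \frac{1}{39}\right)\right) \left(-42\right) = \left(-26\right) \frac{8}{13} \left(-42\right) = \left(-16\right) \left(-42\right) = 672$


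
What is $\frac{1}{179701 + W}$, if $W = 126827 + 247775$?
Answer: $\frac{1}{554303} \approx 1.8041 \cdot 10^{-6}$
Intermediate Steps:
$W = 374602$
$\frac{1}{179701 + W} = \frac{1}{179701 + 374602} = \frac{1}{554303}$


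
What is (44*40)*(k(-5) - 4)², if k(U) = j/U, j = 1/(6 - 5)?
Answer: 155232/5 ≈ 31046.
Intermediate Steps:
j = 1 (j = 1/1 = 1)
k(U) = 1/U
(44*40)*(k(-5) - 4)² = (44*40)*(1/(-5) - 4)² = 1760*(-⅕ - 4)² = 1760*(-21/5)² = 1760*(441/25) = 155232/5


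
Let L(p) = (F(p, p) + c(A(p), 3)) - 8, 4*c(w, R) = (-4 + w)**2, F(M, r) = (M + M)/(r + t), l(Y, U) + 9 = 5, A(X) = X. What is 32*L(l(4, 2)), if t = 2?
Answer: 384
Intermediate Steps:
l(Y, U) = -4 (l(Y, U) = -9 + 5 = -4)
F(M, r) = 2*M/(2 + r) (F(M, r) = (M + M)/(r + 2) = (2*M)/(2 + r) = 2*M/(2 + r))
c(w, R) = (-4 + w)**2/4
L(p) = -8 + (-4 + p)**2/4 + 2*p/(2 + p) (L(p) = (2*p/(2 + p) + (-4 + p)**2/4) - 8 = ((-4 + p)**2/4 + 2*p/(2 + p)) - 8 = -8 + (-4 + p)**2/4 + 2*p/(2 + p))
32*L(l(4, 2)) = 32*((8*(-4) + (-32 + (-4 - 4)**2)*(2 - 4))/(4*(2 - 4))) = 32*((1/4)*(-32 + (-32 + (-8)**2)*(-2))/(-2)) = 32*((1/4)*(-1/2)*(-32 + (-32 + 64)*(-2))) = 32*((1/4)*(-1/2)*(-32 + 32*(-2))) = 32*((1/4)*(-1/2)*(-32 - 64)) = 32*((1/4)*(-1/2)*(-96)) = 32*12 = 384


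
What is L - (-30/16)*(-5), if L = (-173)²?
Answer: 239357/8 ≈ 29920.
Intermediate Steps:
L = 29929
L - (-30/16)*(-5) = 29929 - (-30/16)*(-5) = 29929 - (-30*1/16)*(-5) = 29929 - (-15)*(-5)/8 = 29929 - 1*75/8 = 29929 - 75/8 = 239357/8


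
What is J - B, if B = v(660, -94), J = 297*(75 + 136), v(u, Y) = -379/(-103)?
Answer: 6454322/103 ≈ 62663.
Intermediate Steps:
v(u, Y) = 379/103 (v(u, Y) = -379*(-1/103) = 379/103)
J = 62667 (J = 297*211 = 62667)
B = 379/103 ≈ 3.6796
J - B = 62667 - 1*379/103 = 62667 - 379/103 = 6454322/103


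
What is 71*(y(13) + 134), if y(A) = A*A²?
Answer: 165501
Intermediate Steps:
y(A) = A³
71*(y(13) + 134) = 71*(13³ + 134) = 71*(2197 + 134) = 71*2331 = 165501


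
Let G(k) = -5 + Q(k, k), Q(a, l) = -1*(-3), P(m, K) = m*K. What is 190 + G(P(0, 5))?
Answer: 188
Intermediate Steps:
P(m, K) = K*m
Q(a, l) = 3
G(k) = -2 (G(k) = -5 + 3 = -2)
190 + G(P(0, 5)) = 190 - 2 = 188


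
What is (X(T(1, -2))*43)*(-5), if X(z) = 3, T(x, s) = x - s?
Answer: -645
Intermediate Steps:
(X(T(1, -2))*43)*(-5) = (3*43)*(-5) = 129*(-5) = -645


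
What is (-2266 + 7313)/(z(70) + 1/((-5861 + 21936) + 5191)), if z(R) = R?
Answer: 107329502/1488621 ≈ 72.100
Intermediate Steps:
(-2266 + 7313)/(z(70) + 1/((-5861 + 21936) + 5191)) = (-2266 + 7313)/(70 + 1/((-5861 + 21936) + 5191)) = 5047/(70 + 1/(16075 + 5191)) = 5047/(70 + 1/21266) = 5047/(1488621/21266) = 5047*(21266/1488621) = 107329502/1488621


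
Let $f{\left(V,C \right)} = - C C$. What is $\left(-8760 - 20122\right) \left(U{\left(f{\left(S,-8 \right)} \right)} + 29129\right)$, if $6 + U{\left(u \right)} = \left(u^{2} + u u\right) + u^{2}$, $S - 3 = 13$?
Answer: $-1196032502$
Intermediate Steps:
$S = 16$ ($S = 3 + 13 = 16$)
$f{\left(V,C \right)} = - C^{2}$
$U{\left(u \right)} = -6 + 3 u^{2}$ ($U{\left(u \right)} = -6 + \left(\left(u^{2} + u u\right) + u^{2}\right) = -6 + \left(\left(u^{2} + u^{2}\right) + u^{2}\right) = -6 + \left(2 u^{2} + u^{2}\right) = -6 + 3 u^{2}$)
$\left(-8760 - 20122\right) \left(U{\left(f{\left(S,-8 \right)} \right)} + 29129\right) = \left(-8760 - 20122\right) \left(\left(-6 + 3 \left(- \left(-8\right)^{2}\right)^{2}\right) + 29129\right) = - 28882 \left(\left(-6 + 3 \left(\left(-1\right) 64\right)^{2}\right) + 29129\right) = - 28882 \left(\left(-6 + 3 \left(-64\right)^{2}\right) + 29129\right) = - 28882 \left(\left(-6 + 3 \cdot 4096\right) + 29129\right) = - 28882 \left(\left(-6 + 12288\right) + 29129\right) = - 28882 \left(12282 + 29129\right) = \left(-28882\right) 41411 = -1196032502$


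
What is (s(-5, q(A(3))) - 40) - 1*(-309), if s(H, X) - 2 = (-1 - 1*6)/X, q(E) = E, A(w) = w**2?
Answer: 2432/9 ≈ 270.22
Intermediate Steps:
s(H, X) = 2 - 7/X (s(H, X) = 2 + (-1 - 1*6)/X = 2 + (-1 - 6)/X = 2 - 7/X)
(s(-5, q(A(3))) - 40) - 1*(-309) = ((2 - 7/(3**2)) - 40) - 1*(-309) = ((2 - 7/9) - 40) + 309 = (11/9 - 40) + 309 = -349/9 + 309 = 2432/9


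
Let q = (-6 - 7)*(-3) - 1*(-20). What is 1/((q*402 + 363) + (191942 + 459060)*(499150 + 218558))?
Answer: 1/467229367497 ≈ 2.1403e-12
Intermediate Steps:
q = 59 (q = -13*(-3) + 20 = 39 + 20 = 59)
1/((q*402 + 363) + (191942 + 459060)*(499150 + 218558)) = 1/((59*402 + 363) + (191942 + 459060)*(499150 + 218558)) = 1/((23718 + 363) + 651002*717708) = 1/(24081 + 467229343416) = 1/467229367497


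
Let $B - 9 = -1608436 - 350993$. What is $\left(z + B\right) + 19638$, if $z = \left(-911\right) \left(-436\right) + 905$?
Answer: $-1541681$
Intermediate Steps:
$z = 398101$ ($z = 397196 + 905 = 398101$)
$B = -1959420$ ($B = 9 - 1959429 = -1959420$)
$\left(z + B\right) + 19638 = \left(398101 - 1959420\right) + 19638 = -1561319 + 19638 = -1541681$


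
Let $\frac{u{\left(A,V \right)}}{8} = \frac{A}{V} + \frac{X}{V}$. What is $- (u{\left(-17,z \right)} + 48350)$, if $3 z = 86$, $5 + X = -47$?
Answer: $- \frac{2078222}{43} \approx -48331.0$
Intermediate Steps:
$X = -52$ ($X = -5 - 47 = -52$)
$z = \frac{86}{3}$ ($z = \frac{1}{3} \cdot 86 = \frac{86}{3} \approx 28.667$)
$u{\left(A,V \right)} = - \frac{416}{V} + \frac{8 A}{V}$ ($u{\left(A,V \right)} = 8 \left(\frac{A}{V} - \frac{52}{V}\right) = 8 \left(- \frac{52}{V} + \frac{A}{V}\right) = - \frac{416}{V} + \frac{8 A}{V}$)
$- (u{\left(-17,z \right)} + 48350) = - (\frac{8 \left(-52 - 17\right)}{\frac{86}{3}} + 48350) = - (8 \cdot \frac{3}{86} \left(-69\right) + 48350) = - (- \frac{828}{43} + 48350) = \left(-1\right) \frac{2078222}{43} = - \frac{2078222}{43}$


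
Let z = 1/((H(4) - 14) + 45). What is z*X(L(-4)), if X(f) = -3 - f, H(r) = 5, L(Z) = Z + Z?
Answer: 5/36 ≈ 0.13889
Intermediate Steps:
L(Z) = 2*Z
z = 1/36 (z = 1/((5 - 14) + 45) = 1/(-9 + 45) = 1/36 ≈ 0.027778)
z*X(L(-4)) = (-3 - 2*(-4))/36 = (-3 - 1*(-8))/36 = (-3 + 8)/36 = (1/36)*5 = 5/36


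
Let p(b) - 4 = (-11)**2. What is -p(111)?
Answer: -125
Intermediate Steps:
p(b) = 125 (p(b) = 4 + (-11)**2 = 4 + 121 = 125)
-p(111) = -1*125 = -125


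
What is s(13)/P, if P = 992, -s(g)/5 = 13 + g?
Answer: -65/496 ≈ -0.13105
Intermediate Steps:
s(g) = -65 - 5*g (s(g) = -5*(13 + g) = -65 - 5*g)
s(13)/P = (-65 - 5*13)/992 = (-65 - 65)*(1/992) = -130*1/992 = -65/496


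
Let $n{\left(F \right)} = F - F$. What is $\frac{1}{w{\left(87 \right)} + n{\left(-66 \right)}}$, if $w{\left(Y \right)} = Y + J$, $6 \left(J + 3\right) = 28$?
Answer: $\frac{3}{266} \approx 0.011278$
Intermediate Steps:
$J = \frac{5}{3}$ ($J = -3 + \frac{1}{6} \cdot 28 = -3 + \frac{14}{3} = \frac{5}{3} \approx 1.6667$)
$w{\left(Y \right)} = \frac{5}{3} + Y$ ($w{\left(Y \right)} = Y + \frac{5}{3} = \frac{5}{3} + Y$)
$n{\left(F \right)} = 0$
$\frac{1}{w{\left(87 \right)} + n{\left(-66 \right)}} = \frac{1}{\left(\frac{5}{3} + 87\right) + 0} = \frac{1}{\frac{266}{3} + 0} = \frac{1}{\frac{266}{3}} = \frac{3}{266}$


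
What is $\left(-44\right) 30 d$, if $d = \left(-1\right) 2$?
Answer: $2640$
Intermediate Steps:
$d = -2$
$\left(-44\right) 30 d = \left(-44\right) 30 \left(-2\right) = \left(-1320\right) \left(-2\right) = 2640$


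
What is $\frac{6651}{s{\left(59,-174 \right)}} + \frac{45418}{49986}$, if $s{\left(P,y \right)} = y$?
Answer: $- \frac{54092359}{1449594} \approx -37.316$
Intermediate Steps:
$\frac{6651}{s{\left(59,-174 \right)}} + \frac{45418}{49986} = \frac{6651}{-174} + \frac{45418}{49986} = 6651 \left(- \frac{1}{174}\right) + 45418 \cdot \frac{1}{49986} = - \frac{2217}{58} + \frac{22709}{24993} = - \frac{54092359}{1449594}$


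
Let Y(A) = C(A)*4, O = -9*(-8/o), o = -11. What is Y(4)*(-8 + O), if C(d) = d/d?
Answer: -640/11 ≈ -58.182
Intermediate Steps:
O = -72/11 (O = -9/((-11/(-8))) = -9/((-11*(-1/8))) = -9/11/8 = -9*8/11 = -72/11 ≈ -6.5455)
C(d) = 1
Y(A) = 4 (Y(A) = 1*4 = 4)
Y(4)*(-8 + O) = 4*(-8 - 72/11) = 4*(-160/11) = -640/11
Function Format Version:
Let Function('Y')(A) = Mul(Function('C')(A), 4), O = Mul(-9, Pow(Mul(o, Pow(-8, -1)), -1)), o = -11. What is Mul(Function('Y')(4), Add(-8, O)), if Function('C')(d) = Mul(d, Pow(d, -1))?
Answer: Rational(-640, 11) ≈ -58.182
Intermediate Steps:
O = Rational(-72, 11) (O = Mul(-9, Pow(Mul(-11, Pow(-8, -1)), -1)) = Mul(-9, Pow(Mul(-11, Rational(-1, 8)), -1)) = Mul(-9, Pow(Rational(11, 8), -1)) = Mul(-9, Rational(8, 11)) = Rational(-72, 11) ≈ -6.5455)
Function('C')(d) = 1
Function('Y')(A) = 4 (Function('Y')(A) = Mul(1, 4) = 4)
Mul(Function('Y')(4), Add(-8, O)) = Mul(4, Add(-8, Rational(-72, 11))) = Mul(4, Rational(-160, 11)) = Rational(-640, 11)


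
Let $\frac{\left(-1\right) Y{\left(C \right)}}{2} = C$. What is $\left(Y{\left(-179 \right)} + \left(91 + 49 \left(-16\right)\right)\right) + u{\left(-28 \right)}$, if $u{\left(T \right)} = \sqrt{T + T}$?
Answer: $-335 + 2 i \sqrt{14} \approx -335.0 + 7.4833 i$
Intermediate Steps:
$u{\left(T \right)} = \sqrt{2} \sqrt{T}$ ($u{\left(T \right)} = \sqrt{2 T} = \sqrt{2} \sqrt{T}$)
$Y{\left(C \right)} = - 2 C$
$\left(Y{\left(-179 \right)} + \left(91 + 49 \left(-16\right)\right)\right) + u{\left(-28 \right)} = \left(\left(-2\right) \left(-179\right) + \left(91 + 49 \left(-16\right)\right)\right) + \sqrt{2} \sqrt{-28} = \left(358 + \left(91 - 784\right)\right) + \sqrt{2} \cdot 2 i \sqrt{7} = \left(358 - 693\right) + 2 i \sqrt{14} = -335 + 2 i \sqrt{14}$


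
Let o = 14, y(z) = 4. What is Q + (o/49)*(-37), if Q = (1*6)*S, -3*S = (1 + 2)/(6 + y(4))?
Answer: -391/35 ≈ -11.171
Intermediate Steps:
S = -⅒ (S = -(1 + 2)/(3*(6 + 4)) = -1/10 = -⅓*3/10 = -⅒ ≈ -0.10000)
Q = -⅗ (Q = (1*6)*(-⅒) = 6*(-⅒) = -⅗ ≈ -0.60000)
Q + (o/49)*(-37) = -⅗ + (14/49)*(-37) = -⅗ + (14*(1/49))*(-37) = -⅗ + (2/7)*(-37) = -⅗ - 74/7 = -391/35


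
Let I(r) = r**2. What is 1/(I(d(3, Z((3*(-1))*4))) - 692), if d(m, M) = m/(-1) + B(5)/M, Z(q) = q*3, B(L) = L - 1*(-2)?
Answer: -1296/883607 ≈ -0.0014667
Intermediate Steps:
B(L) = 2 + L (B(L) = L + 2 = 2 + L)
Z(q) = 3*q
d(m, M) = -m + 7/M (d(m, M) = m/(-1) + (2 + 5)/M = m*(-1) + 7/M = -m + 7/M)
1/(I(d(3, Z((3*(-1))*4))) - 692) = 1/((-1*3 + 7/((3*((3*(-1))*4))))**2 - 692) = 1/((-3 + 7/((3*(-3*4))))**2 - 692) = 1/((-3 + 7/((3*(-12))))**2 - 692) = 1/((-3 + 7/(-36))**2 - 692) = 1/((-3 + 7*(-1/36))**2 - 692) = 1/((-3 - 7/36)**2 - 692) = 1/((-115/36)**2 - 692) = 1/(13225/1296 - 692) = 1/(-883607/1296) = -1296/883607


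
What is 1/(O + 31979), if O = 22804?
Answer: 1/54783 ≈ 1.8254e-5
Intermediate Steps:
1/(O + 31979) = 1/(22804 + 31979) = 1/54783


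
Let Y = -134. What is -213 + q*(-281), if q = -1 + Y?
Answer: 37722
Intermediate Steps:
q = -135 (q = -1 - 134 = -135)
-213 + q*(-281) = -213 - 135*(-281) = -213 + 37935 = 37722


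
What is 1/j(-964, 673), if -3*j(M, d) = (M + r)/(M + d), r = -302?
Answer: -291/422 ≈ -0.68957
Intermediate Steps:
j(M, d) = -(-302 + M)/(3*(M + d)) (j(M, d) = -(M - 302)/(3*(M + d)) = -(-302 + M)/(3*(M + d)))
1/j(-964, 673) = 1/((302 - 1*(-964))/(3*(-964 + 673))) = 1/((⅓)*(302 + 964)/(-291)) = 1/((⅓)*(-1/291)*1266) = 1/(-422/291) = -291/422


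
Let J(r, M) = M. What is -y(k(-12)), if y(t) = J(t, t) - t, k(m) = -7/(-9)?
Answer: 0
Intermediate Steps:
k(m) = 7/9 (k(m) = -7*(-⅑) = 7/9)
y(t) = 0 (y(t) = t - t = 0)
-y(k(-12)) = -1*0 = 0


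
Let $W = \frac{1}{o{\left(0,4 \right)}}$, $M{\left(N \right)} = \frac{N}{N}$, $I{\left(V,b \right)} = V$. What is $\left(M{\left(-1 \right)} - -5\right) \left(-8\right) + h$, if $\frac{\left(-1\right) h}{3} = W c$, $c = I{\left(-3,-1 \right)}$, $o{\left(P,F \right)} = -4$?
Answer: $- \frac{201}{4} \approx -50.25$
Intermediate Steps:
$c = -3$
$M{\left(N \right)} = 1$
$W = - \frac{1}{4}$ ($W = \frac{1}{-4} = - \frac{1}{4} \approx -0.25$)
$h = - \frac{9}{4}$ ($h = - 3 \left(\left(- \frac{1}{4}\right) \left(-3\right)\right) = \left(-3\right) \frac{3}{4} = - \frac{9}{4} \approx -2.25$)
$\left(M{\left(-1 \right)} - -5\right) \left(-8\right) + h = \left(1 - -5\right) \left(-8\right) - \frac{9}{4} = \left(1 + 5\right) \left(-8\right) - \frac{9}{4} = 6 \left(-8\right) - \frac{9}{4} = -48 - \frac{9}{4} = - \frac{201}{4}$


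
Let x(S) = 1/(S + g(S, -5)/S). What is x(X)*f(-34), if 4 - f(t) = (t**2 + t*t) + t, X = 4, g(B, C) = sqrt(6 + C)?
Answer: -9096/17 ≈ -535.06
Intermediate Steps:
f(t) = 4 - t - 2*t**2 (f(t) = 4 - ((t**2 + t*t) + t) = 4 - ((t**2 + t**2) + t) = 4 - (2*t**2 + t) = 4 - (t + 2*t**2) = 4 + (-t - 2*t**2) = 4 - t - 2*t**2)
x(S) = 1/(S + 1/S) (x(S) = 1/(S + sqrt(6 - 5)/S) = 1/(S + sqrt(1)/S) = 1/(S + 1/S))
x(X)*f(-34) = (4/(1 + 4**2))*(4 - 1*(-34) - 2*(-34)**2) = (4/(1 + 16))*(4 + 34 - 2*1156) = (4/17)*(4 + 34 - 2312) = (4*(1/17))*(-2274) = (4/17)*(-2274) = -9096/17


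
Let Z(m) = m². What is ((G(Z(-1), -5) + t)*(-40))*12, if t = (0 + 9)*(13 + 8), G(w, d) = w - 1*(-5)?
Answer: -93600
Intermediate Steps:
G(w, d) = 5 + w (G(w, d) = w + 5 = 5 + w)
t = 189 (t = 9*21 = 189)
((G(Z(-1), -5) + t)*(-40))*12 = (((5 + (-1)²) + 189)*(-40))*12 = (((5 + 1) + 189)*(-40))*12 = ((6 + 189)*(-40))*12 = (195*(-40))*12 = -7800*12 = -93600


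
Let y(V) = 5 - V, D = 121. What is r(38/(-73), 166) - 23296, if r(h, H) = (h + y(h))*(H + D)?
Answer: -21861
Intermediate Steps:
r(h, H) = 605 + 5*H (r(h, H) = (h + (5 - h))*(H + 121) = 5*(121 + H) = 605 + 5*H)
r(38/(-73), 166) - 23296 = (605 + 5*166) - 23296 = (605 + 830) - 23296 = 1435 - 23296 = -21861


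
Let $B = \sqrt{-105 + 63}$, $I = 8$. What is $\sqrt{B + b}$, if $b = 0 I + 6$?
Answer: $\sqrt{6 + i \sqrt{42}} \approx 2.7232 + 1.1899 i$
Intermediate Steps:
$B = i \sqrt{42}$ ($B = \sqrt{-42} = i \sqrt{42} \approx 6.4807 i$)
$b = 6$ ($b = 0 \cdot 8 + 6 = 0 + 6 = 6$)
$\sqrt{B + b} = \sqrt{i \sqrt{42} + 6} = \sqrt{6 + i \sqrt{42}}$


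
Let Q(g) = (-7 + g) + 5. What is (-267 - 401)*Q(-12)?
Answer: 9352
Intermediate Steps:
Q(g) = -2 + g
(-267 - 401)*Q(-12) = (-267 - 401)*(-2 - 12) = -668*(-14) = 9352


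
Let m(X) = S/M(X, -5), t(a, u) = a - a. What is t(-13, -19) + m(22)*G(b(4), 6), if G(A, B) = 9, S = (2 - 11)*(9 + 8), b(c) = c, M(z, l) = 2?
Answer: -1377/2 ≈ -688.50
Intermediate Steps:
t(a, u) = 0
S = -153 (S = -9*17 = -153)
m(X) = -153/2
t(-13, -19) + m(22)*G(b(4), 6) = 0 - 153/2*9 = 0 - 1377/2 = -1377/2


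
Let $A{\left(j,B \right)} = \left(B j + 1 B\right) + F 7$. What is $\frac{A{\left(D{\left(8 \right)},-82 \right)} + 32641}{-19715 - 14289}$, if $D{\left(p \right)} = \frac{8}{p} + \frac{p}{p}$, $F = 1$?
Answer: $- \frac{16201}{17002} \approx -0.95289$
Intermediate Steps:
$D{\left(p \right)} = 1 + \frac{8}{p}$ ($D{\left(p \right)} = \frac{8}{p} + 1 = 1 + \frac{8}{p}$)
$A{\left(j,B \right)} = 7 + B + B j$ ($A{\left(j,B \right)} = \left(B j + 1 B\right) + 1 \cdot 7 = \left(B j + B\right) + 7 = \left(B + B j\right) + 7 = 7 + B + B j$)
$\frac{A{\left(D{\left(8 \right)},-82 \right)} + 32641}{-19715 - 14289} = \frac{\left(7 - 82 - 82 \frac{8 + 8}{8}\right) + 32641}{-19715 - 14289} = \frac{\left(7 - 82 - 82 \cdot \frac{1}{8} \cdot 16\right) + 32641}{-34004} = \left(\left(7 - 82 - 164\right) + 32641\right) \left(- \frac{1}{34004}\right) = \left(-239 + 32641\right) \left(- \frac{1}{34004}\right) = 32402 \left(- \frac{1}{34004}\right) = - \frac{16201}{17002}$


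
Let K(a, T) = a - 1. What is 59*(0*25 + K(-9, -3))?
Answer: -590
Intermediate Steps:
K(a, T) = -1 + a
59*(0*25 + K(-9, -3)) = 59*(0*25 + (-1 - 9)) = 59*(0 - 10) = 59*(-10) = -590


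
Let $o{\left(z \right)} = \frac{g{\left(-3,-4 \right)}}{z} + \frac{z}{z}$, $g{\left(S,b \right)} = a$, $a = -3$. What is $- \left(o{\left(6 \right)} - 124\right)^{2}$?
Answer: $- \frac{61009}{4} \approx -15252.0$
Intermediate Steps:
$g{\left(S,b \right)} = -3$
$o{\left(z \right)} = 1 - \frac{3}{z}$ ($o{\left(z \right)} = - \frac{3}{z} + \frac{z}{z} = - \frac{3}{z} + 1 = 1 - \frac{3}{z}$)
$- \left(o{\left(6 \right)} - 124\right)^{2} = - \left(\frac{-3 + 6}{6} - 124\right)^{2} = - \left(\frac{1}{6} \cdot 3 - 124\right)^{2} = - \left(\frac{1}{2} - 124\right)^{2} = - \left(- \frac{247}{2}\right)^{2} = \left(-1\right) \frac{61009}{4} = - \frac{61009}{4}$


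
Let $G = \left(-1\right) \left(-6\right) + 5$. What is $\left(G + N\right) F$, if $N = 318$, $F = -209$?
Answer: $-68761$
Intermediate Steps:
$G = 11$ ($G = 6 + 5 = 11$)
$\left(G + N\right) F = \left(11 + 318\right) \left(-209\right) = 329 \left(-209\right) = -68761$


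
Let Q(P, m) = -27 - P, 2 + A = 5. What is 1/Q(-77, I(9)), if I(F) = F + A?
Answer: 1/50 ≈ 0.020000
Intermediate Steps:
A = 3 (A = -2 + 5 = 3)
I(F) = 3 + F (I(F) = F + 3 = 3 + F)
1/Q(-77, I(9)) = 1/(-27 - 1*(-77)) = 1/(-27 + 77) = 1/50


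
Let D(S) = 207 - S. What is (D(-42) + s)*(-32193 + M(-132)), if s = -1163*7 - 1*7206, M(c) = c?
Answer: 488042850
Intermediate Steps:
s = -15347 (s = -8141 - 7206 = -15347)
(D(-42) + s)*(-32193 + M(-132)) = ((207 - 1*(-42)) - 15347)*(-32193 - 132) = ((207 + 42) - 15347)*(-32325) = (249 - 15347)*(-32325) = -15098*(-32325) = 488042850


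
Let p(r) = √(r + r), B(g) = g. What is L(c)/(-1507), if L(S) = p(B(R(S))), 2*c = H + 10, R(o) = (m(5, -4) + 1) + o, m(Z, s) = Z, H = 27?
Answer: -7/1507 ≈ -0.0046450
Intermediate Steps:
R(o) = 6 + o (R(o) = (5 + 1) + o = 6 + o)
c = 37/2 (c = (27 + 10)/2 = (½)*37 = 37/2 ≈ 18.500)
p(r) = √2*√r (p(r) = √(2*r) = √2*√r)
L(S) = √2*√(6 + S)
L(c)/(-1507) = √(12 + 2*(37/2))/(-1507) = √(12 + 37)*(-1/1507) = √49*(-1/1507) = 7*(-1/1507) = -7/1507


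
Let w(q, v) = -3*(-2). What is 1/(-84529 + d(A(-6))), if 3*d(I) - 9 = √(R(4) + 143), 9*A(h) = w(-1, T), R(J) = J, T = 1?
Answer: -253578/21433933979 - 7*√3/21433933979 ≈ -1.1831e-5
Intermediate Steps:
w(q, v) = 6
A(h) = ⅔ (A(h) = (⅑)*6 = ⅔)
d(I) = 3 + 7*√3/3 (d(I) = 3 + √(4 + 143)/3 = 3 + √147/3 = 3 + (7*√3)/3 = 3 + 7*√3/3)
1/(-84529 + d(A(-6))) = 1/(-84529 + (3 + 7*√3/3)) = 1/(-84526 + 7*√3/3)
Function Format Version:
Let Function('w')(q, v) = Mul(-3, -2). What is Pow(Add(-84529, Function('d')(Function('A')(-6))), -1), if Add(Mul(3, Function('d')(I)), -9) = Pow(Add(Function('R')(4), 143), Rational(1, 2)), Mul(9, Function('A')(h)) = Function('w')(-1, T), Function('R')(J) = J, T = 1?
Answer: Add(Rational(-253578, 21433933979), Mul(Rational(-7, 21433933979), Pow(3, Rational(1, 2)))) ≈ -1.1831e-5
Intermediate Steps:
Function('w')(q, v) = 6
Function('A')(h) = Rational(2, 3) (Function('A')(h) = Mul(Rational(1, 9), 6) = Rational(2, 3))
Function('d')(I) = Add(3, Mul(Rational(7, 3), Pow(3, Rational(1, 2)))) (Function('d')(I) = Add(3, Mul(Rational(1, 3), Pow(Add(4, 143), Rational(1, 2)))) = Add(3, Mul(Rational(1, 3), Pow(147, Rational(1, 2)))) = Add(3, Mul(Rational(1, 3), Mul(7, Pow(3, Rational(1, 2))))) = Add(3, Mul(Rational(7, 3), Pow(3, Rational(1, 2)))))
Pow(Add(-84529, Function('d')(Function('A')(-6))), -1) = Pow(Add(-84529, Add(3, Mul(Rational(7, 3), Pow(3, Rational(1, 2))))), -1) = Pow(Add(-84526, Mul(Rational(7, 3), Pow(3, Rational(1, 2)))), -1)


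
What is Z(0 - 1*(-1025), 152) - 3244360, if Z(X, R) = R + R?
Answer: -3244056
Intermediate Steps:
Z(X, R) = 2*R
Z(0 - 1*(-1025), 152) - 3244360 = 2*152 - 3244360 = 304 - 3244360 = -3244056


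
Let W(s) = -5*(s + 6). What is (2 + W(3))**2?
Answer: 1849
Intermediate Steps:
W(s) = -30 - 5*s (W(s) = -5*(6 + s) = -30 - 5*s)
(2 + W(3))**2 = (2 + (-30 - 5*3))**2 = (2 + (-30 - 15))**2 = (2 - 45)**2 = (-43)**2 = 1849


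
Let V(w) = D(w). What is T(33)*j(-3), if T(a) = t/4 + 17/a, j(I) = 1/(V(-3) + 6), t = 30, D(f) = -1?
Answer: 529/330 ≈ 1.6030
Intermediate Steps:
V(w) = -1
j(I) = ⅕ (j(I) = 1/(-1 + 6) = 1/5 = ⅕)
T(a) = 15/2 + 17/a (T(a) = 30/4 + 17/a = 30*(¼) + 17/a = 15/2 + 17/a)
T(33)*j(-3) = (15/2 + 17/33)*(⅕) = (529/66)*(⅕) = 529/330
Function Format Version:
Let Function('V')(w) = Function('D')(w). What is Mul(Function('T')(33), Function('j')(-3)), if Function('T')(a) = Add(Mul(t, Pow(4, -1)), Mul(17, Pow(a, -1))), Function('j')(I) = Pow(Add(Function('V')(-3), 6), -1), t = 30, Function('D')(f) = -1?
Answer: Rational(529, 330) ≈ 1.6030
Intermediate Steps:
Function('V')(w) = -1
Function('j')(I) = Rational(1, 5) (Function('j')(I) = Pow(Add(-1, 6), -1) = Pow(5, -1) = Rational(1, 5))
Function('T')(a) = Add(Rational(15, 2), Mul(17, Pow(a, -1))) (Function('T')(a) = Add(Mul(30, Pow(4, -1)), Mul(17, Pow(a, -1))) = Add(Mul(30, Rational(1, 4)), Mul(17, Pow(a, -1))) = Add(Rational(15, 2), Mul(17, Pow(a, -1))))
Mul(Function('T')(33), Function('j')(-3)) = Mul(Add(Rational(15, 2), Mul(17, Pow(33, -1))), Rational(1, 5)) = Mul(Add(Rational(15, 2), Mul(17, Rational(1, 33))), Rational(1, 5)) = Mul(Add(Rational(15, 2), Rational(17, 33)), Rational(1, 5)) = Mul(Rational(529, 66), Rational(1, 5)) = Rational(529, 330)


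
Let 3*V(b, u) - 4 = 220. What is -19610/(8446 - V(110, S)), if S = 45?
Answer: -29415/12557 ≈ -2.3425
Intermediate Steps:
V(b, u) = 224/3 (V(b, u) = 4/3 + (1/3)*220 = 4/3 + 220/3 = 224/3)
-19610/(8446 - V(110, S)) = -19610/(8446 - 1*224/3) = -19610/(8446 - 224/3) = -19610/25114/3 = -19610*3/25114 = -29415/12557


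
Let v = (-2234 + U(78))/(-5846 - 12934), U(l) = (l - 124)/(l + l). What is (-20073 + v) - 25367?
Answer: -13312431065/292968 ≈ -45440.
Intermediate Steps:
U(l) = (-124 + l)/(2*l) (U(l) = (-124 + l)/((2*l)) = (-124 + l)*(1/(2*l)) = (-124 + l)/(2*l))
v = 34855/292968 (v = (-2234 + (1/2)*(-124 + 78)/78)/(-5846 - 12934) = (-2234 + (1/2)*(1/78)*(-46))/(-18780) = (-2234 - 23/78)*(-1/18780) = -174275/78*(-1/18780) = 34855/292968 ≈ 0.11897)
(-20073 + v) - 25367 = (-20073 + 34855/292968) - 25367 = -5880711809/292968 - 25367 = -13312431065/292968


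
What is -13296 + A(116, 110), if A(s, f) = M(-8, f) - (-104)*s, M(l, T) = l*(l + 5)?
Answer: -1208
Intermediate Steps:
M(l, T) = l*(5 + l)
A(s, f) = 24 + 104*s (A(s, f) = -8*(5 - 8) - (-104)*s = -8*(-3) + 104*s = 24 + 104*s)
-13296 + A(116, 110) = -13296 + (24 + 104*116) = -13296 + (24 + 12064) = -13296 + 12088 = -1208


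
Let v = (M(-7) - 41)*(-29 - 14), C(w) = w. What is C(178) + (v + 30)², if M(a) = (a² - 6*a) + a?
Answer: 3308939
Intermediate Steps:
M(a) = a² - 5*a
v = -1849 (v = (-7*(-5 - 7) - 41)*(-29 - 14) = (-7*(-12) - 41)*(-43) = (84 - 41)*(-43) = 43*(-43) = -1849)
C(178) + (v + 30)² = 178 + (-1849 + 30)² = 178 + (-1819)² = 178 + 3308761 = 3308939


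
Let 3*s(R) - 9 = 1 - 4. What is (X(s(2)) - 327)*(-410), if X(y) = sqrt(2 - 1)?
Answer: 133660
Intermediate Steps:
s(R) = 2 (s(R) = 3 + (1 - 4)/3 = 3 + (1/3)*(-3) = 3 - 1 = 2)
X(y) = 1 (X(y) = sqrt(1) = 1)
(X(s(2)) - 327)*(-410) = (1 - 327)*(-410) = -326*(-410) = 133660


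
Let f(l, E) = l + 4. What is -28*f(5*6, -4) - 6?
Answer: -958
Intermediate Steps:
f(l, E) = 4 + l
-28*f(5*6, -4) - 6 = -28*(4 + 5*6) - 6 = -28*(4 + 30) - 6 = -28*34 - 6 = -952 - 6 = -958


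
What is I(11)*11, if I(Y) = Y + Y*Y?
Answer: 1452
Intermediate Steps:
I(Y) = Y + Y²
I(11)*11 = (11*(1 + 11))*11 = (11*12)*11 = 132*11 = 1452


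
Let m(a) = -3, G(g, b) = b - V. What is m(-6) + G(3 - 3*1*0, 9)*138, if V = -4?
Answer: 1791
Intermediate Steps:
G(g, b) = 4 + b (G(g, b) = b - 1*(-4) = b + 4 = 4 + b)
m(-6) + G(3 - 3*1*0, 9)*138 = -3 + (4 + 9)*138 = -3 + 13*138 = -3 + 1794 = 1791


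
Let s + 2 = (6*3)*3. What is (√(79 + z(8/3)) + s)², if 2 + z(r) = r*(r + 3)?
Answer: (156 + √829)²/9 ≈ 3794.2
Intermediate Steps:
z(r) = -2 + r*(3 + r) (z(r) = -2 + r*(r + 3) = -2 + r*(3 + r))
s = 52 (s = -2 + (6*3)*3 = -2 + 18*3 = -2 + 54 = 52)
(√(79 + z(8/3)) + s)² = (√(79 + (-2 + (8/3)² + 3*(8/3))) + 52)² = (√(79 + (-2 + 64/9 + 8)) + 52)² = (√(79 + 118/9) + 52)² = (√(829/9) + 52)² = (√829/3 + 52)² = (52 + √829/3)²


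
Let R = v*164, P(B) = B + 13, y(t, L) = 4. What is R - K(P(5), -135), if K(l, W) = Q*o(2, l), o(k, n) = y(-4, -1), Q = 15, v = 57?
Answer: 9288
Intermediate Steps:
o(k, n) = 4
P(B) = 13 + B
K(l, W) = 60 (K(l, W) = 15*4 = 60)
R = 9348 (R = 57*164 = 9348)
R - K(P(5), -135) = 9348 - 1*60 = 9348 - 60 = 9288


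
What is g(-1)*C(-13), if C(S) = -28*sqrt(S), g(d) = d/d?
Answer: -28*I*sqrt(13) ≈ -100.96*I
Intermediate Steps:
g(d) = 1
g(-1)*C(-13) = 1*(-28*I*sqrt(13)) = -28*I*sqrt(13)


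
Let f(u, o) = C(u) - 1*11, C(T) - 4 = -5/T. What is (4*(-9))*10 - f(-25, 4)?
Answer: -1766/5 ≈ -353.20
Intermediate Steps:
C(T) = 4 - 5/T
f(u, o) = -7 - 5/u (f(u, o) = (4 - 5/u) - 1*11 = (4 - 5/u) - 11 = -7 - 5/u)
(4*(-9))*10 - f(-25, 4) = (4*(-9))*10 - (-7 - 5/(-25)) = -36*10 - (-7 - 5*(-1/25)) = -360 - (-7 + ⅕) = -360 - 1*(-34/5) = -360 + 34/5 = -1766/5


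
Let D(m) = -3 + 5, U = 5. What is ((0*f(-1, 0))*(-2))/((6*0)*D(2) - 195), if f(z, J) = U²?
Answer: 0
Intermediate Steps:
f(z, J) = 25 (f(z, J) = 5² = 25)
D(m) = 2
((0*f(-1, 0))*(-2))/((6*0)*D(2) - 195) = ((0*25)*(-2))/((6*0)*2 - 195) = (0*(-2))/(0*2 - 195) = 0/(0 - 195) = 0/(-195) = -1/195*0 = 0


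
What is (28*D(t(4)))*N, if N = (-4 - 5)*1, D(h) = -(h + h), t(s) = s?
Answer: 2016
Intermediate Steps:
D(h) = -2*h
N = -9 (N = -9*1 = -9)
(28*D(t(4)))*N = (28*(-2*4))*(-9) = (28*(-8))*(-9) = -224*(-9) = 2016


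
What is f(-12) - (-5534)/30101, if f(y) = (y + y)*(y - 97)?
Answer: 78749750/30101 ≈ 2616.2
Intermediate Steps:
f(y) = 2*y*(-97 + y) (f(y) = (2*y)*(-97 + y) = 2*y*(-97 + y))
f(-12) - (-5534)/30101 = 2*(-12)*(-97 - 12) - (-5534)/30101 = 2*(-12)*(-109) - (-5534)/30101 = 2616 - 1*(-5534/30101) = 2616 + 5534/30101 = 78749750/30101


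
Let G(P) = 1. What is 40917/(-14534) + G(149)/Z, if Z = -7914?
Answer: -80957918/28755519 ≈ -2.8154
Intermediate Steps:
40917/(-14534) + G(149)/Z = 40917/(-14534) + 1/(-7914) = 40917*(-1/14534) + 1*(-1/7914) = -40917/14534 - 1/7914 = -80957918/28755519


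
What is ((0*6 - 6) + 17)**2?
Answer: 121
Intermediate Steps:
((0*6 - 6) + 17)**2 = ((0 - 6) + 17)**2 = (-6 + 17)**2 = 11**2 = 121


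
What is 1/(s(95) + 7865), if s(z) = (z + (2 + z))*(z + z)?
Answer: 1/44345 ≈ 2.2550e-5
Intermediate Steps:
s(z) = 2*z*(2 + 2*z) (s(z) = (2 + 2*z)*(2*z) = 2*z*(2 + 2*z))
1/(s(95) + 7865) = 1/(4*95*(1 + 95) + 7865) = 1/(4*95*96 + 7865) = 1/(36480 + 7865) = 1/44345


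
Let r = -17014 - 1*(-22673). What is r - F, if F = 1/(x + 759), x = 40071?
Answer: 231056969/40830 ≈ 5659.0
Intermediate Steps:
r = 5659 (r = -17014 + 22673 = 5659)
F = 1/40830 (F = 1/(40071 + 759) = 1/40830 ≈ 2.4492e-5)
r - F = 5659 - 1*1/40830 = 5659 - 1/40830 = 231056969/40830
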